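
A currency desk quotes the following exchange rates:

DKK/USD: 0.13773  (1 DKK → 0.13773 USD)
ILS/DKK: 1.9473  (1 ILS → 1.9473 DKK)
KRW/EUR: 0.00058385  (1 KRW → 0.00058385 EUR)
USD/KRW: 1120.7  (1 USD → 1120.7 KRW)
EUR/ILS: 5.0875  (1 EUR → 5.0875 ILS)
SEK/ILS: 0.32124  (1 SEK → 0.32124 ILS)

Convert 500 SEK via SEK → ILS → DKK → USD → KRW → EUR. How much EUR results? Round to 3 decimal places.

500 SEK × 0.32124 = 160.62 ILS
160.62 ILS × 1.9473 = 312.775326 DKK
312.775326 DKK × 0.13773 = 43.07854564998 USD
43.07854564998 USD × 1120.7 = 48278.126109932586 KRW
48278.126109932586 KRW × 0.00058385 = 28.1871839292841403361 EUR

28.187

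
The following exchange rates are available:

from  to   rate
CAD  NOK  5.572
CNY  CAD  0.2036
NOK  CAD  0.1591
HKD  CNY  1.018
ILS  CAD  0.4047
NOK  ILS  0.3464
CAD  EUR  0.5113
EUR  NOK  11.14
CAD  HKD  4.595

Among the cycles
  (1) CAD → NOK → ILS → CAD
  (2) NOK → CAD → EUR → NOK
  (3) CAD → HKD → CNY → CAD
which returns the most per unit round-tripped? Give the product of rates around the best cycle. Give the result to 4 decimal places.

0.9524

(1) 5.572 × 0.3464 × 0.4047 = 0.78113
(2) 0.1591 × 0.5113 × 11.14 = 0.90621
(3) 4.595 × 1.018 × 0.2036 = 0.95238
Highest is cycle (3) at 0.9524 (≤1, no arbitrage).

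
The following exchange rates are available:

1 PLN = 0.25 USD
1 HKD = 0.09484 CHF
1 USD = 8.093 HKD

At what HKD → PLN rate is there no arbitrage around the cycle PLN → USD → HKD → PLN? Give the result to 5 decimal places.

Known legs of the cycle: 0.25 × 8.093 = 2.02325
For no arbitrage the full-cycle product must be 1, so the missing rate is 1 / 2.02325 ≈ 0.4942543.

0.49425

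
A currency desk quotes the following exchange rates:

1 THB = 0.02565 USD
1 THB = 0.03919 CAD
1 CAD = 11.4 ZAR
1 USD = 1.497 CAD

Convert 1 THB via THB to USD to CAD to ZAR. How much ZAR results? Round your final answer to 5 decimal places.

0.43774

1 THB × 0.02565 = 0.02565 USD
0.02565 USD × 1.497 = 0.03839805 CAD
0.03839805 CAD × 11.4 = 0.43773777 ZAR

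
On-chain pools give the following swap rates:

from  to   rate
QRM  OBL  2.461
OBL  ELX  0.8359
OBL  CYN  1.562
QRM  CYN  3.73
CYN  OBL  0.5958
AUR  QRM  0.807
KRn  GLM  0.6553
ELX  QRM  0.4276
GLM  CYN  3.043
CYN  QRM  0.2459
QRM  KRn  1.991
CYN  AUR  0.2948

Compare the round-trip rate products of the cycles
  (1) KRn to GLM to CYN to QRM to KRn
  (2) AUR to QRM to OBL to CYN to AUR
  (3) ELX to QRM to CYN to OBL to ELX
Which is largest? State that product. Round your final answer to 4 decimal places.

0.9763

(1) 0.6553 × 3.043 × 0.2459 × 1.991 = 0.97627
(2) 0.807 × 2.461 × 1.562 × 0.2948 = 0.91452
(3) 0.4276 × 3.73 × 0.5958 × 0.8359 = 0.79433
Highest is cycle (1) at 0.9763 (≤1, no arbitrage).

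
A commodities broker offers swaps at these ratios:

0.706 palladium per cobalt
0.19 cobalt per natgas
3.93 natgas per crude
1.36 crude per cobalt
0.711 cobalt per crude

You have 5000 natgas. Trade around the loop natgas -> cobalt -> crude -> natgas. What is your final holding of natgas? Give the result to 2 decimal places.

5000 natgas × 0.19 = 950 cobalt
950 cobalt × 1.36 = 1292 crude
1292 crude × 3.93 = 5077.56 natgas

5077.56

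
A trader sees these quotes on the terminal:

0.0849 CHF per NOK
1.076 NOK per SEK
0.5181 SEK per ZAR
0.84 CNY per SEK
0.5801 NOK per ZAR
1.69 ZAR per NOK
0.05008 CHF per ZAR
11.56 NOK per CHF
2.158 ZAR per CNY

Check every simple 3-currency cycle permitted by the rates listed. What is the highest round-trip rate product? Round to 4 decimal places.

0.9784

NOK→ZAR→CHF→NOK: 1.69 × 0.05008 × 11.56 = 0.97838
NOK→ZAR→SEK→NOK: 1.69 × 0.5181 × 1.076 = 0.94213
CNY→ZAR→SEK→CNY: 2.158 × 0.5181 × 0.84 = 0.93917
Maximum is NOK→ZAR→CHF→NOK at 0.9784; no arbitrage — every cycle loses value.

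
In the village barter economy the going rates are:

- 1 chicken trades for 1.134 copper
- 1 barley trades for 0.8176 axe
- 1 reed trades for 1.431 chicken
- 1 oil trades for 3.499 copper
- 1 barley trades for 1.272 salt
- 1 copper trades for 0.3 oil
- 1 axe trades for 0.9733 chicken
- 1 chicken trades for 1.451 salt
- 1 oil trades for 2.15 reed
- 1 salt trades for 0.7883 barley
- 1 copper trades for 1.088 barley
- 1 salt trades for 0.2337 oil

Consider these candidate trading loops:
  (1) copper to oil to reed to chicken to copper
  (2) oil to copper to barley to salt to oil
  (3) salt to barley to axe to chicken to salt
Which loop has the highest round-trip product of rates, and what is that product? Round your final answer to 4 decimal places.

(1) 0.3 × 2.15 × 1.431 × 1.134 = 1.04668
(2) 3.499 × 1.088 × 1.272 × 0.2337 = 1.13167
(3) 0.7883 × 0.8176 × 0.9733 × 1.451 = 0.91022
Highest is cycle (2) at 1.1317 (>1, arbitrage).

1.1317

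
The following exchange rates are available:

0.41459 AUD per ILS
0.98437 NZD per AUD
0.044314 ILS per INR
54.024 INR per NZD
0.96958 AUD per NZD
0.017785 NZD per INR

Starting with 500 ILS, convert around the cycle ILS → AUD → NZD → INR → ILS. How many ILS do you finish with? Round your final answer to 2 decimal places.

488.51

500 ILS × 0.41459 = 207.295 AUD
207.295 AUD × 0.98437 = 204.05497915 NZD
204.05497915 NZD × 54.024 = 11023.8661935996 INR
11023.8661935996 INR × 0.044314 = 488.5116065031726744 ILS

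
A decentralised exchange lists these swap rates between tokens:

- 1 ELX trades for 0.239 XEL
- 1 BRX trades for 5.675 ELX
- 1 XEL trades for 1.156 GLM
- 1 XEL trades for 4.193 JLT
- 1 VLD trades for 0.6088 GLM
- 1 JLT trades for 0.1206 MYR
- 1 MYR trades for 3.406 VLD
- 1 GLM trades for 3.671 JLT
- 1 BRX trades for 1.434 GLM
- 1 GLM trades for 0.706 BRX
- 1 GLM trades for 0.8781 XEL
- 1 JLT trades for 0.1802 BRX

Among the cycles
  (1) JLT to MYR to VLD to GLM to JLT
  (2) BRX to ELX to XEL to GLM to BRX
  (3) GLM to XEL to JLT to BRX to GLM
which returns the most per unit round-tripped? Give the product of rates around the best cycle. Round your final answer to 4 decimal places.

(1) 0.1206 × 3.406 × 0.6088 × 3.671 = 0.91802
(2) 5.675 × 0.239 × 1.156 × 0.706 = 1.10695
(3) 0.8781 × 4.193 × 0.1802 × 1.434 = 0.95142
Highest is cycle (2) at 1.1069 (>1, arbitrage).

1.1069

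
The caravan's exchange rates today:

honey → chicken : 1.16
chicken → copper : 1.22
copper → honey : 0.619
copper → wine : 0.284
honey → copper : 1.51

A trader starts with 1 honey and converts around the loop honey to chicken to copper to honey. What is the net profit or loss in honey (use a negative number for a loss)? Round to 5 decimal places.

-0.12399

1 honey × 1.16 = 1.16 chicken
1.16 chicken × 1.22 = 1.4152 copper
1.4152 copper × 0.619 = 0.8760088 honey
Net change: 0.8760088 − 1 = -0.1239912 honey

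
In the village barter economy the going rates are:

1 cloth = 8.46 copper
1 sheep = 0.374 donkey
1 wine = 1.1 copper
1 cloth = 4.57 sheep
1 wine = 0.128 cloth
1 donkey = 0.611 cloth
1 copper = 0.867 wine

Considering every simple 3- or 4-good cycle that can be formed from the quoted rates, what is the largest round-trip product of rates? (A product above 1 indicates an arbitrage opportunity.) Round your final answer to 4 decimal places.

cloth→sheep→donkey→cloth: 4.57 × 0.374 × 0.611 = 1.04431
cloth→copper→wine→cloth: 8.46 × 0.867 × 0.128 = 0.93886
Maximum is cloth→sheep→donkey→cloth at 1.0443; arbitrage exists.

1.0443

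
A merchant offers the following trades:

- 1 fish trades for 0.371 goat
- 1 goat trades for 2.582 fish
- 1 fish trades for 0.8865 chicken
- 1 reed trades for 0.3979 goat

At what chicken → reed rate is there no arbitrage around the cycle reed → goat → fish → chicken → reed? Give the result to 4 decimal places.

1.0980

Known legs of the cycle: 0.3979 × 2.582 × 0.8865 = 0.9107704197
For no arbitrage the full-cycle product must be 1, so the missing rate is 1 / 0.9107704197 ≈ 1.097972.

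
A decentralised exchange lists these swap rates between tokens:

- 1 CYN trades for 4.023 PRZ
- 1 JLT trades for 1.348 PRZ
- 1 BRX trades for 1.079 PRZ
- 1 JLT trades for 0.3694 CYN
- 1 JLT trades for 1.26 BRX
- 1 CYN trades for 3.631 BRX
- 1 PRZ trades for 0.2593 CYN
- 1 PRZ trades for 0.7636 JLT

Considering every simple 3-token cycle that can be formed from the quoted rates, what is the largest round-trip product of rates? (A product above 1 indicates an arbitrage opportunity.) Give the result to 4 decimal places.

JLT→CYN→PRZ→JLT: 0.3694 × 4.023 × 0.7636 = 1.13478
JLT→BRX→PRZ→JLT: 1.26 × 1.079 × 0.7636 = 1.03814
BRX→PRZ→CYN→BRX: 1.079 × 0.2593 × 3.631 = 1.01590
Maximum is JLT→CYN→PRZ→JLT at 1.1348; arbitrage exists.

1.1348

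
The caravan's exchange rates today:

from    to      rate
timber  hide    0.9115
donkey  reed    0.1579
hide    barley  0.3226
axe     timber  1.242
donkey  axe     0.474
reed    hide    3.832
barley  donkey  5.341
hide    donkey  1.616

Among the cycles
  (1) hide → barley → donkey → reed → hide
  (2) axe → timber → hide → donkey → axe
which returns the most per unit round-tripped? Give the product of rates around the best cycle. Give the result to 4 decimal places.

1.0425

(1) 0.3226 × 5.341 × 0.1579 × 3.832 = 1.04254
(2) 1.242 × 0.9115 × 1.616 × 0.474 = 0.86716
Highest is cycle (1) at 1.0425 (>1, arbitrage).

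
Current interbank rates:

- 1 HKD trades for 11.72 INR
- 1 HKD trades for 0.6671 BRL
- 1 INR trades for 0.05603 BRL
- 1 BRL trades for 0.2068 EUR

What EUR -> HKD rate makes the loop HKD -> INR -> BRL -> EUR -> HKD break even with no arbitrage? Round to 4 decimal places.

Known legs of the cycle: 11.72 × 0.05603 × 0.2068 = 0.13579968688
For no arbitrage the full-cycle product must be 1, so the missing rate is 1 / 0.13579968688 ≈ 7.363787.

7.3638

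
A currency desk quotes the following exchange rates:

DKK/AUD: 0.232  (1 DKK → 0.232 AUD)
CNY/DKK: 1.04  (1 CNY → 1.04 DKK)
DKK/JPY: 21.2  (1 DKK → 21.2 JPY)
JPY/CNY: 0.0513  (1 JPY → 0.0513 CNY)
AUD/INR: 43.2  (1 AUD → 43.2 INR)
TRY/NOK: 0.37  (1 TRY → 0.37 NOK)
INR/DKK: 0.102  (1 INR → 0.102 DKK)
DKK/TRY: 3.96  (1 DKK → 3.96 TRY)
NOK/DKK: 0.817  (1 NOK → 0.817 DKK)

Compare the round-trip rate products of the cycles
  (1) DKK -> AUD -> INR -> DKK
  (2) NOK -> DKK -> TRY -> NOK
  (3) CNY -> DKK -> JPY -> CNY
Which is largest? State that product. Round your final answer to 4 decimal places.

(1) 0.232 × 43.2 × 0.102 = 1.02228
(2) 0.817 × 3.96 × 0.37 = 1.19707
(3) 1.04 × 21.2 × 0.0513 = 1.13106
Highest is cycle (2) at 1.1971 (>1, arbitrage).

1.1971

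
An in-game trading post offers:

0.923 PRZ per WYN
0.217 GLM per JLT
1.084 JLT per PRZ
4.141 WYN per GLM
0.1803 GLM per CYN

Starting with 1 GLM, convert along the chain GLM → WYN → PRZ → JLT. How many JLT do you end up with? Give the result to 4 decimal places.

1 GLM × 4.141 = 4.141 WYN
4.141 WYN × 0.923 = 3.822143 PRZ
3.822143 PRZ × 1.084 = 4.143203012 JLT

4.1432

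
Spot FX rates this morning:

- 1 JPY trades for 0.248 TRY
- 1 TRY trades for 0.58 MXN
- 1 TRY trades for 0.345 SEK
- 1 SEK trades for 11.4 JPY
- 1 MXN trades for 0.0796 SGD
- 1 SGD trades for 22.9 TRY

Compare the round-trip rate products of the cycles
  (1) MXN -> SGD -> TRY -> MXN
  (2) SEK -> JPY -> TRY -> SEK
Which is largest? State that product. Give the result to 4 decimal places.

1.0572

(1) 0.0796 × 22.9 × 0.58 = 1.05725
(2) 11.4 × 0.248 × 0.345 = 0.97538
Highest is cycle (1) at 1.0572 (>1, arbitrage).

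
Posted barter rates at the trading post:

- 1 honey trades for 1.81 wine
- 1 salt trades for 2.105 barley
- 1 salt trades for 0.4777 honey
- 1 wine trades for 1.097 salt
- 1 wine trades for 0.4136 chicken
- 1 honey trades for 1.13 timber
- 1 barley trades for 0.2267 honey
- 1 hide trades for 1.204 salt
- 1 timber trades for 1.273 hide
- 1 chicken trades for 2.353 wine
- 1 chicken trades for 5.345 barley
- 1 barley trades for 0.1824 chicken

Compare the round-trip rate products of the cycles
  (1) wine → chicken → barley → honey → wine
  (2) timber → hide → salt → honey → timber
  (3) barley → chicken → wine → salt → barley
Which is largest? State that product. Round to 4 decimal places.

(1) 0.4136 × 5.345 × 0.2267 × 1.81 = 0.90711
(2) 1.273 × 1.204 × 0.4777 × 1.13 = 0.82735
(3) 0.1824 × 2.353 × 1.097 × 2.105 = 0.99107
Highest is cycle (3) at 0.9911 (≤1, no arbitrage).

0.9911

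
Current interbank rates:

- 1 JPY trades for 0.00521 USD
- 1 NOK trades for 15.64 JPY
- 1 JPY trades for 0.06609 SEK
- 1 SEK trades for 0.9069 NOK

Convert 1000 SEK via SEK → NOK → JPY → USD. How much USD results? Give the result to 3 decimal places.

73.898

1000 SEK × 0.9069 = 906.9 NOK
906.9 NOK × 15.64 = 14183.916 JPY
14183.916 JPY × 0.00521 = 73.89820236 USD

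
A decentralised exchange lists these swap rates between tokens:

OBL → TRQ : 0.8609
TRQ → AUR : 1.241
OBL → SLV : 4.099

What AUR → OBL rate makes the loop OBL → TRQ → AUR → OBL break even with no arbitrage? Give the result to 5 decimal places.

0.93600

Known legs of the cycle: 0.8609 × 1.241 = 1.0683769
For no arbitrage the full-cycle product must be 1, so the missing rate is 1 / 1.0683769 ≈ 0.9359993.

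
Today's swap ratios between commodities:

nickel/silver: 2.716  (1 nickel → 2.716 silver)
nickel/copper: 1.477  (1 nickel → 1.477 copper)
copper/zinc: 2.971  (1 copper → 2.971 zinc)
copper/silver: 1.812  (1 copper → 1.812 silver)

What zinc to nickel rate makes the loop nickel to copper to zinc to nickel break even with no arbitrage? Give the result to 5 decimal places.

Known legs of the cycle: 1.477 × 2.971 = 4.388167
For no arbitrage the full-cycle product must be 1, so the missing rate is 1 / 4.388167 ≈ 0.2278856.

0.22789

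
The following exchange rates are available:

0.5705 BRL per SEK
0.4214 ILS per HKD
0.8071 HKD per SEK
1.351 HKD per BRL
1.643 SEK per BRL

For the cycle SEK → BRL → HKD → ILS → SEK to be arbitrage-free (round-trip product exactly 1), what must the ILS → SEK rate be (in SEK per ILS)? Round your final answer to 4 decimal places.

Known legs of the cycle: 0.5705 × 1.351 × 0.4214 = 0.3247921537
For no arbitrage the full-cycle product must be 1, so the missing rate is 1 / 0.3247921537 ≈ 3.078892.

3.0789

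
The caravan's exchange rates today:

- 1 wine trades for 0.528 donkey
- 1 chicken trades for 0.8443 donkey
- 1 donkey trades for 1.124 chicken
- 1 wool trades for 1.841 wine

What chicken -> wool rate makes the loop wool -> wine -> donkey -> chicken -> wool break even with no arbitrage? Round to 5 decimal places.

0.91526

Known legs of the cycle: 1.841 × 0.528 × 1.124 = 1.092581952
For no arbitrage the full-cycle product must be 1, so the missing rate is 1 / 1.092581952 ≈ 0.9152632.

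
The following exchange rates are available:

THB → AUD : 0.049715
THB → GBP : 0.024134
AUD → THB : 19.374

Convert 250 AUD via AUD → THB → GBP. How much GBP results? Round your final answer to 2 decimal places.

250 AUD × 19.374 = 4843.5 THB
4843.5 THB × 0.024134 = 116.893029 GBP

116.89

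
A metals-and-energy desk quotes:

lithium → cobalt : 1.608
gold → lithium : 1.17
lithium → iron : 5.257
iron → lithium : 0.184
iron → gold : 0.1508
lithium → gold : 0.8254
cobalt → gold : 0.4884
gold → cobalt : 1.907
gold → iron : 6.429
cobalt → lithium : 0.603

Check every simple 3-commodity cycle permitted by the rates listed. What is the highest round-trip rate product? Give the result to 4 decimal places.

0.9764

lithium→gold→iron→lithium: 0.8254 × 6.429 × 0.184 = 0.97640
lithium→gold→cobalt→lithium: 0.8254 × 1.907 × 0.603 = 0.94914
lithium→iron→gold→lithium: 5.257 × 0.1508 × 1.17 = 0.92752
lithium→cobalt→gold→lithium: 1.608 × 0.4884 × 1.17 = 0.91886
Maximum is lithium→gold→iron→lithium at 0.9764; no arbitrage — every cycle loses value.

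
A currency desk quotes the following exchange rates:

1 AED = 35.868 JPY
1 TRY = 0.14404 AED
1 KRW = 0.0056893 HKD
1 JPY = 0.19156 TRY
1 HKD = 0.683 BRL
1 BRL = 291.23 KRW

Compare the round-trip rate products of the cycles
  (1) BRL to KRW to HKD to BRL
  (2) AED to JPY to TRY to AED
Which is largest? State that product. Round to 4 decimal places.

1.1317

(1) 291.23 × 0.0056893 × 0.683 = 1.13166
(2) 35.868 × 0.19156 × 0.14404 = 0.98968
Highest is cycle (1) at 1.1317 (>1, arbitrage).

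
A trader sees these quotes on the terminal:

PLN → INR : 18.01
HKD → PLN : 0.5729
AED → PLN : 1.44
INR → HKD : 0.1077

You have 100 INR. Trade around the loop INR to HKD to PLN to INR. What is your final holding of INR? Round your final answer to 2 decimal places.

100 INR × 0.1077 = 10.77 HKD
10.77 HKD × 0.5729 = 6.170133 PLN
6.170133 PLN × 18.01 = 111.12409533 INR

111.12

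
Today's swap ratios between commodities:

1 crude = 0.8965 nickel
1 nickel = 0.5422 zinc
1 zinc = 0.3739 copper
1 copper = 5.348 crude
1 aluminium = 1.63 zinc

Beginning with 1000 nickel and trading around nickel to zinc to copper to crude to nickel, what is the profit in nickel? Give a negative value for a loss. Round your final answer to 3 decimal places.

1000 nickel × 0.5422 = 542.2 zinc
542.2 zinc × 0.3739 = 202.72858 copper
202.72858 copper × 5.348 = 1084.19244584 crude
1084.19244584 crude × 0.8965 = 971.97852769556 nickel
Net change: 971.97852769556 − 1000 = -28.02147230444 nickel

-28.021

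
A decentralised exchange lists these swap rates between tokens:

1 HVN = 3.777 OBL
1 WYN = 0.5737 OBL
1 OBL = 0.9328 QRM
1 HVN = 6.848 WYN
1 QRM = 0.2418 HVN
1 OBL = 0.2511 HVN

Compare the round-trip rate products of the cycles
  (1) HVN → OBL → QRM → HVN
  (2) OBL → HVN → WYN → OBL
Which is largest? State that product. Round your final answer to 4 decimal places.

(1) 3.777 × 0.9328 × 0.2418 = 0.85191
(2) 0.2511 × 6.848 × 0.5737 = 0.98650
Highest is cycle (2) at 0.9865 (≤1, no arbitrage).

0.9865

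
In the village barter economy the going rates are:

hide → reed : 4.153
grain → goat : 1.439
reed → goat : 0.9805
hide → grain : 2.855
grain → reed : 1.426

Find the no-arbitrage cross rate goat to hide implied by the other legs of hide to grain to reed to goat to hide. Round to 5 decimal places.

0.25051

Known legs of the cycle: 2.855 × 1.426 × 0.9805 = 3.991841015
For no arbitrage the full-cycle product must be 1, so the missing rate is 1 / 3.991841015 ≈ 0.2505110.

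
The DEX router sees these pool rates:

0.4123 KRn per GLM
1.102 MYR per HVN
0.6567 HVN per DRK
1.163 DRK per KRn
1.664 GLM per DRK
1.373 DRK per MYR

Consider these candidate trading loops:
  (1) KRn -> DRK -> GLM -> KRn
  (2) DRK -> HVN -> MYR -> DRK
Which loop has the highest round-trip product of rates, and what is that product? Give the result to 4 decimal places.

0.9936

(1) 1.163 × 1.664 × 0.4123 = 0.79790
(2) 0.6567 × 1.102 × 1.373 = 0.99362
Highest is cycle (2) at 0.9936 (≤1, no arbitrage).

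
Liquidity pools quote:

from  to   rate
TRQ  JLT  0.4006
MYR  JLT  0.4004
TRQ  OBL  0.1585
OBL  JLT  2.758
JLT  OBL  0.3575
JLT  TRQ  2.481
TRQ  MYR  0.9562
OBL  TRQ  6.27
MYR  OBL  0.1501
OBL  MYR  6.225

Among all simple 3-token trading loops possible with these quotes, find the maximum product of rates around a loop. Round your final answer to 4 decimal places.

OBL→JLT→TRQ→OBL: 2.758 × 2.481 × 0.1585 = 1.08455
JLT→TRQ→MYR→JLT: 2.481 × 0.9562 × 0.4004 = 0.94988
OBL→TRQ→MYR→OBL: 6.27 × 0.9562 × 0.1501 = 0.89991
OBL→TRQ→JLT→OBL: 6.27 × 0.4006 × 0.3575 = 0.89795
OBL→MYR→JLT→OBL: 6.225 × 0.4004 × 0.3575 = 0.89107
Maximum is OBL→JLT→TRQ→OBL at 1.0846; arbitrage exists.

1.0846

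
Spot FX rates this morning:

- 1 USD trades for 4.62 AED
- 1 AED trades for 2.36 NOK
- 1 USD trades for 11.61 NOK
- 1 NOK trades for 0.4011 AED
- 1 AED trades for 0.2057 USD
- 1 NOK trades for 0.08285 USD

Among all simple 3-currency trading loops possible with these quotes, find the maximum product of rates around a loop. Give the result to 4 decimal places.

0.9579

NOK→AED→USD→NOK: 0.4011 × 0.2057 × 11.61 = 0.95790
NOK→USD→AED→NOK: 0.08285 × 4.62 × 2.36 = 0.90333
Maximum is NOK→AED→USD→NOK at 0.9579; no arbitrage — every cycle loses value.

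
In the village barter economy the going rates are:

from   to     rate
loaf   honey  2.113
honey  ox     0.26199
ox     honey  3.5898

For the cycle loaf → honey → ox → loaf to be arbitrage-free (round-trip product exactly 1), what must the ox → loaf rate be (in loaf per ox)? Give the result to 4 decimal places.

1.8064

Known legs of the cycle: 2.113 × 0.26199 = 0.55358487
For no arbitrage the full-cycle product must be 1, so the missing rate is 1 / 0.55358487 ≈ 1.806408.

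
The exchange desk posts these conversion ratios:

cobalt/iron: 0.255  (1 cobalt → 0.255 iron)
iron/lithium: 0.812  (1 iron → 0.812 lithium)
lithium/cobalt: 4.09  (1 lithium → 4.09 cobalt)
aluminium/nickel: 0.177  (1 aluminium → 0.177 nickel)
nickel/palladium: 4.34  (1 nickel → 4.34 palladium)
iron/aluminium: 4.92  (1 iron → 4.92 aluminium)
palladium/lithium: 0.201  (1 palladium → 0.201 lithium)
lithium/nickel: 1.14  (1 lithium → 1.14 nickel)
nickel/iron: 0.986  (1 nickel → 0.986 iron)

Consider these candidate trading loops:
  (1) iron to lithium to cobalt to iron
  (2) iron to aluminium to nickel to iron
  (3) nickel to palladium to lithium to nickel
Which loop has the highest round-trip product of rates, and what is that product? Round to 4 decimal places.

0.9945

(1) 0.812 × 4.09 × 0.255 = 0.84688
(2) 4.92 × 0.177 × 0.986 = 0.85865
(3) 4.34 × 0.201 × 1.14 = 0.99447
Highest is cycle (3) at 0.9945 (≤1, no arbitrage).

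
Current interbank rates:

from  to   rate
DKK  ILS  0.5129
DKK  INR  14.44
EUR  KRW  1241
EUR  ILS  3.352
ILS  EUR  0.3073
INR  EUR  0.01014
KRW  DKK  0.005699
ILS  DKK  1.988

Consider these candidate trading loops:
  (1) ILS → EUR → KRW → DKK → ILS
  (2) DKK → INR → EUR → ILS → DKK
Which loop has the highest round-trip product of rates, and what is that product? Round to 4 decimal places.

1.1147

(1) 0.3073 × 1241 × 0.005699 × 0.5129 = 1.11472
(2) 14.44 × 0.01014 × 3.352 × 1.988 = 0.97572
Highest is cycle (1) at 1.1147 (>1, arbitrage).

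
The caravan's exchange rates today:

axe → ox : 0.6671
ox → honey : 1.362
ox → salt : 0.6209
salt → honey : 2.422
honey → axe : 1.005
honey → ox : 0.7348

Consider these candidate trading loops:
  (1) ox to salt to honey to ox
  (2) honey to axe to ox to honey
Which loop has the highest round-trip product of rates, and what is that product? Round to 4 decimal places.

1.1050

(1) 0.6209 × 2.422 × 0.7348 = 1.10501
(2) 1.005 × 0.6671 × 1.362 = 0.91313
Highest is cycle (1) at 1.1050 (>1, arbitrage).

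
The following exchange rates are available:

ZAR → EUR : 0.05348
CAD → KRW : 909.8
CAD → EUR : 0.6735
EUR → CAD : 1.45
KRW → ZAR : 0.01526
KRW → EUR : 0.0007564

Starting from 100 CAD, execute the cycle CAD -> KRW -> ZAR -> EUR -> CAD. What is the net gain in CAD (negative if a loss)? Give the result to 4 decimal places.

7.6614

100 CAD × 909.8 = 90980 KRW
90980 KRW × 0.01526 = 1388.3548 ZAR
1388.3548 ZAR × 0.05348 = 74.249214704 EUR
74.249214704 EUR × 1.45 = 107.6613613208 CAD
Net change: 107.6613613208 − 100 = 7.6613613208 CAD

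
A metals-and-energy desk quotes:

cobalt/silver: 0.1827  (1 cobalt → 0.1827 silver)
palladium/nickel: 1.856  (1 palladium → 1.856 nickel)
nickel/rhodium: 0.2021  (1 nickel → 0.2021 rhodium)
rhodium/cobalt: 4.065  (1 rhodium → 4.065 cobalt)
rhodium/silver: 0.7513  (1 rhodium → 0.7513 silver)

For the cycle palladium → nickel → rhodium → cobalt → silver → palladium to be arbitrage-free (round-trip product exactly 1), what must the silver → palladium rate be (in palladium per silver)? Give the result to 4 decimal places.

3.5897

Known legs of the cycle: 1.856 × 0.2021 × 4.065 × 0.1827 = 0.2785757976288
For no arbitrage the full-cycle product must be 1, so the missing rate is 1 / 0.2785757976288 ≈ 3.589687.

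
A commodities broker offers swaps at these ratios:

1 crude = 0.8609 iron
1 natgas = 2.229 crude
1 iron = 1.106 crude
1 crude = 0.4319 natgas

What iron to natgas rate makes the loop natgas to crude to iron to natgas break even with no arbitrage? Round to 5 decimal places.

0.52112

Known legs of the cycle: 2.229 × 0.8609 = 1.9189461
For no arbitrage the full-cycle product must be 1, so the missing rate is 1 / 1.9189461 ≈ 0.5211194.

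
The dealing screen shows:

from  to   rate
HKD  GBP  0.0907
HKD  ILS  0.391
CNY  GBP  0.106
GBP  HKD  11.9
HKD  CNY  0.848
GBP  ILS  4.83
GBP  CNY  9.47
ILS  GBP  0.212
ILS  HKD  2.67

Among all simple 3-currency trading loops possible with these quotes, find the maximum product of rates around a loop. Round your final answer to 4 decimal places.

GBP→ILS→HKD→GBP: 4.83 × 2.67 × 0.0907 = 1.16968
GBP→HKD→CNY→GBP: 11.9 × 0.848 × 0.106 = 1.06967
GBP→HKD→ILS→GBP: 11.9 × 0.391 × 0.212 = 0.98641
Maximum is GBP→ILS→HKD→GBP at 1.1697; arbitrage exists.

1.1697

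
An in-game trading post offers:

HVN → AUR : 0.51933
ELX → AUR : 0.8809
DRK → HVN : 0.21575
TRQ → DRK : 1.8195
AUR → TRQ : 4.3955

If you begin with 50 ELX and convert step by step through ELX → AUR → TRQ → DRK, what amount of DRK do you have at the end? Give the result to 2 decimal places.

50 ELX × 0.8809 = 44.045 AUR
44.045 AUR × 4.3955 = 193.5997975 TRQ
193.5997975 TRQ × 1.8195 = 352.25483155125 DRK

352.25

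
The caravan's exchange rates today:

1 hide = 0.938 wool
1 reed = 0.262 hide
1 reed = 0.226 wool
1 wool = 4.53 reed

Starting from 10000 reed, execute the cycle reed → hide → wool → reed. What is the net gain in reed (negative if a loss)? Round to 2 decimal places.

10000 reed × 0.262 = 2620 hide
2620 hide × 0.938 = 2457.56 wool
2457.56 wool × 4.53 = 11132.7468 reed
Net change: 11132.7468 − 10000 = 1132.7468 reed

1132.75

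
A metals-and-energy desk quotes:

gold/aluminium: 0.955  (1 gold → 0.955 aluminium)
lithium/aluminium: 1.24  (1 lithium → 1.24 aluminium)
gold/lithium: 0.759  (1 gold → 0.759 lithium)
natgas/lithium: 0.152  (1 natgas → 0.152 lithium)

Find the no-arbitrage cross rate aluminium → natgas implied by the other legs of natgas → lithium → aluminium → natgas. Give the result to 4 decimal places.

Known legs of the cycle: 0.152 × 1.24 = 0.18848
For no arbitrage the full-cycle product must be 1, so the missing rate is 1 / 0.18848 ≈ 5.305603.

5.3056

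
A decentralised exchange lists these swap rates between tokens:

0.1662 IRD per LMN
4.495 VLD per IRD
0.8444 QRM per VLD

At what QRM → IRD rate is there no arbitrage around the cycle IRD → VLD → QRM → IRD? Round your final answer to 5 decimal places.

Known legs of the cycle: 4.495 × 0.8444 = 3.795578
For no arbitrage the full-cycle product must be 1, so the missing rate is 1 / 3.795578 ≈ 0.2634645.

0.26346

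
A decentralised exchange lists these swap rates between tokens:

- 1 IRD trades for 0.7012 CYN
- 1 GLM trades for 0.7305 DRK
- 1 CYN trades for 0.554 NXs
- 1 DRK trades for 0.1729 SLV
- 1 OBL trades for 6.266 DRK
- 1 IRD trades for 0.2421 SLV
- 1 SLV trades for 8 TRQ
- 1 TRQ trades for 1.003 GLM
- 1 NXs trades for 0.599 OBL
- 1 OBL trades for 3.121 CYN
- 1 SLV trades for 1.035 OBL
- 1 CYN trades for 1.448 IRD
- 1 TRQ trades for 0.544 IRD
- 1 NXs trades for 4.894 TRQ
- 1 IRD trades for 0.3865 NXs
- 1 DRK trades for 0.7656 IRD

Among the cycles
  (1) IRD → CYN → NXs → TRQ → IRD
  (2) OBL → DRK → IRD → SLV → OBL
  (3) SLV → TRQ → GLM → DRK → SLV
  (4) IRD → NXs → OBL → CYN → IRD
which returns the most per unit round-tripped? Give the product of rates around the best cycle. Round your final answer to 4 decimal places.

1.2021

(1) 0.7012 × 0.554 × 4.894 × 0.544 = 1.03422
(2) 6.266 × 0.7656 × 0.2421 × 1.035 = 1.20206
(3) 8 × 1.003 × 0.7305 × 0.1729 = 1.01346
(4) 0.3865 × 0.599 × 3.121 × 1.448 = 1.04626
Highest is cycle (2) at 1.2021 (>1, arbitrage).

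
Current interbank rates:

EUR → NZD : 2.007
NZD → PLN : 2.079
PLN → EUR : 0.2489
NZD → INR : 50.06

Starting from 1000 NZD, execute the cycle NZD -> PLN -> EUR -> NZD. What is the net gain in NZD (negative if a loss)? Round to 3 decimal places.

1000 NZD × 2.079 = 2079 PLN
2079 PLN × 0.2489 = 517.4631 EUR
517.4631 EUR × 2.007 = 1038.5484417 NZD
Net change: 1038.5484417 − 1000 = 38.5484417 NZD

38.548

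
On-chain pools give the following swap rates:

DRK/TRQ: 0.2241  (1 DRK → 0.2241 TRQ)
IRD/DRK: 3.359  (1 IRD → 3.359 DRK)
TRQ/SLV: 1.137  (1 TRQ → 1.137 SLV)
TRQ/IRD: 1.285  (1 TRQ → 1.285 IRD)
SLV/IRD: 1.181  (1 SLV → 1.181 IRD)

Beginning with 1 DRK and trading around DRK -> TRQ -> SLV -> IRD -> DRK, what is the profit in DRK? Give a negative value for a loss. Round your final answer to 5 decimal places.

1 DRK × 0.2241 = 0.2241 TRQ
0.2241 TRQ × 1.137 = 0.2548017 SLV
0.2548017 SLV × 1.181 = 0.3009208077 IRD
0.3009208077 IRD × 3.359 = 1.0107929930643 DRK
Net change: 1.0107929930643 − 1 = 0.0107929930643 DRK

0.01079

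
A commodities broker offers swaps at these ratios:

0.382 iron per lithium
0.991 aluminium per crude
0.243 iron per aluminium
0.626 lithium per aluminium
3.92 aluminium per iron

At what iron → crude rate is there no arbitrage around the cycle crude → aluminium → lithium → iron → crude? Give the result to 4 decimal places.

Known legs of the cycle: 0.991 × 0.626 × 0.382 = 0.236979812
For no arbitrage the full-cycle product must be 1, so the missing rate is 1 / 0.236979812 ≈ 4.219769.

4.2198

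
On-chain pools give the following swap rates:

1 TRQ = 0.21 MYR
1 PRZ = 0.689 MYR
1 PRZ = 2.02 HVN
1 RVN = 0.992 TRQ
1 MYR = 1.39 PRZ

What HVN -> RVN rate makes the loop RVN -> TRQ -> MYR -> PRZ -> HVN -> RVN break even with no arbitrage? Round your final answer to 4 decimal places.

Known legs of the cycle: 0.992 × 0.21 × 1.39 × 2.02 = 0.584920896
For no arbitrage the full-cycle product must be 1, so the missing rate is 1 / 0.584920896 ≈ 1.709633.

1.7096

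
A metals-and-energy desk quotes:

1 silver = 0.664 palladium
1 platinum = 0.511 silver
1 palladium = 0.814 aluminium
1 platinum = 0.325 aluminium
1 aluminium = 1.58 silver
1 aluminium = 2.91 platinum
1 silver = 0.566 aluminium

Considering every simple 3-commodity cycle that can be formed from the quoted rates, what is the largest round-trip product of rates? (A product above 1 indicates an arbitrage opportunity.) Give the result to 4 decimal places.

palladium→aluminium→silver→palladium: 0.814 × 1.58 × 0.664 = 0.85398
aluminium→platinum→silver→aluminium: 2.91 × 0.511 × 0.566 = 0.84165
Maximum is palladium→aluminium→silver→palladium at 0.8540; no arbitrage — every cycle loses value.

0.8540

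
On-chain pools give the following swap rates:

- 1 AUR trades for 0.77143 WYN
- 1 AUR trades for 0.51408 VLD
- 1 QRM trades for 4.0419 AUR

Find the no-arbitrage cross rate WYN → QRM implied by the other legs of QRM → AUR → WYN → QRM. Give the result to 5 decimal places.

0.32071

Known legs of the cycle: 4.0419 × 0.77143 = 3.118042917
For no arbitrage the full-cycle product must be 1, so the missing rate is 1 / 3.118042917 ≈ 0.3207140.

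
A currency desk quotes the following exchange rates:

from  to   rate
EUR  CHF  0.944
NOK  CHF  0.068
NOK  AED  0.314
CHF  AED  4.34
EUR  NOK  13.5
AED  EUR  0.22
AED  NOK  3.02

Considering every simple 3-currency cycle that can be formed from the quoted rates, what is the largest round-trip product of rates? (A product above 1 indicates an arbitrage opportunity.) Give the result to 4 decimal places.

NOK→AED→EUR→NOK: 0.314 × 0.22 × 13.5 = 0.93258
AED→EUR→CHF→AED: 0.22 × 0.944 × 4.34 = 0.90133
NOK→CHF→AED→NOK: 0.068 × 4.34 × 3.02 = 0.89126
Maximum is NOK→AED→EUR→NOK at 0.9326; no arbitrage — every cycle loses value.

0.9326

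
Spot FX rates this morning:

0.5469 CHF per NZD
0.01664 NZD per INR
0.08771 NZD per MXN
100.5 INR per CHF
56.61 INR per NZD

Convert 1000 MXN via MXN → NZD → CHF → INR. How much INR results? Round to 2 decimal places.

1000 MXN × 0.08771 = 87.71 NZD
87.71 NZD × 0.5469 = 47.968599 CHF
47.968599 CHF × 100.5 = 4820.8441995 INR

4820.84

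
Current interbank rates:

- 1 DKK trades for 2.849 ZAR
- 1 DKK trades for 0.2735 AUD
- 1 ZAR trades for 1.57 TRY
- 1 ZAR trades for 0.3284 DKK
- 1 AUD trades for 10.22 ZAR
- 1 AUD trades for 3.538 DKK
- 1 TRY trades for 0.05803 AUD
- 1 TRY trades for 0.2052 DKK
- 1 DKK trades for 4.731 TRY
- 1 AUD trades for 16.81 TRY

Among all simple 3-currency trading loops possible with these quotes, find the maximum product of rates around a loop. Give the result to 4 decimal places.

AUD→DKK→TRY→AUD: 3.538 × 4.731 × 0.05803 = 0.97132
AUD→TRY→DKK→AUD: 16.81 × 0.2052 × 0.2735 = 0.94341
AUD→ZAR→TRY→AUD: 10.22 × 1.57 × 0.05803 = 0.93111
AUD→ZAR→DKK→AUD: 10.22 × 0.3284 × 0.2735 = 0.91793
TRY→DKK→ZAR→TRY: 0.2052 × 2.849 × 1.57 = 0.91785
Maximum is AUD→DKK→TRY→AUD at 0.9713; no arbitrage — every cycle loses value.

0.9713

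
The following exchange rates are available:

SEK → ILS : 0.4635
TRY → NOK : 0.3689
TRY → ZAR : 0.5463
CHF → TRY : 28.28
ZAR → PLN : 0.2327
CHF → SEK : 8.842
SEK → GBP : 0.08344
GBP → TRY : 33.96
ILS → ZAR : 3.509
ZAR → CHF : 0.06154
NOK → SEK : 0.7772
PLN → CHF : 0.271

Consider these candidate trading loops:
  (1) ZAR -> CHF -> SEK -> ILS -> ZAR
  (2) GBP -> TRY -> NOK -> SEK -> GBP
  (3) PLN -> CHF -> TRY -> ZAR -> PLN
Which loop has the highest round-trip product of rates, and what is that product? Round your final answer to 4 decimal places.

(1) 0.06154 × 8.842 × 0.4635 × 3.509 = 0.88500
(2) 33.96 × 0.3689 × 0.7772 × 0.08344 = 0.81243
(3) 0.271 × 28.28 × 0.5463 × 0.2327 = 0.97426
Highest is cycle (3) at 0.9743 (≤1, no arbitrage).

0.9743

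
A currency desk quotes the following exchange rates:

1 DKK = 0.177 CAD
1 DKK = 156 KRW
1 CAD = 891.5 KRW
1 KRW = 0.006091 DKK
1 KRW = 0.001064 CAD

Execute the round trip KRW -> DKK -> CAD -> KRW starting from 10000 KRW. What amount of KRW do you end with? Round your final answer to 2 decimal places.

10000 KRW × 0.006091 = 60.91 DKK
60.91 DKK × 0.177 = 10.78107 CAD
10.78107 CAD × 891.5 = 9611.323905 KRW

9611.32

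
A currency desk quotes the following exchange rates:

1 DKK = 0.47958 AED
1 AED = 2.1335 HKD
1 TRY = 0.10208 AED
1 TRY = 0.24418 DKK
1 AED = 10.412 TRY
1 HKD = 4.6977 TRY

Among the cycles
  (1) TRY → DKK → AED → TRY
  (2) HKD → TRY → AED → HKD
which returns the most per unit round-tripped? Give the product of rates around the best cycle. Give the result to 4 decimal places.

(1) 0.24418 × 0.47958 × 10.412 = 1.21929
(2) 4.6977 × 0.10208 × 2.1335 = 1.02310
Highest is cycle (1) at 1.2193 (>1, arbitrage).

1.2193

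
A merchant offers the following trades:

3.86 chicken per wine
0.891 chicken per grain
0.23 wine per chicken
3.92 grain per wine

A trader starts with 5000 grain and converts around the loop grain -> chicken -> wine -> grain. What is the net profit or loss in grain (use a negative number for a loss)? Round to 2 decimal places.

-983.37

5000 grain × 0.891 = 4455 chicken
4455 chicken × 0.23 = 1024.65 wine
1024.65 wine × 3.92 = 4016.628 grain
Net change: 4016.628 − 5000 = -983.372 grain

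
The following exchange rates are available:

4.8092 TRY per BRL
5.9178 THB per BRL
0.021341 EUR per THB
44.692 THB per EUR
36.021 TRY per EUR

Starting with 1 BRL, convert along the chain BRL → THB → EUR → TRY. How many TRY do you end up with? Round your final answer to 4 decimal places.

4.5492

1 BRL × 5.9178 = 5.9178 THB
5.9178 THB × 0.021341 = 0.1262917698 EUR
0.1262917698 EUR × 36.021 = 4.5491558399658 TRY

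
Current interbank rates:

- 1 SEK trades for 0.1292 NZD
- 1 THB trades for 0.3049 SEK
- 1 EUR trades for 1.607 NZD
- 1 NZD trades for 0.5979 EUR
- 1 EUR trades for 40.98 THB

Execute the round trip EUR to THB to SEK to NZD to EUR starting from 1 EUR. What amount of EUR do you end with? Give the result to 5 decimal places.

0.96521

1 EUR × 40.98 = 40.98 THB
40.98 THB × 0.3049 = 12.494802 SEK
12.494802 SEK × 0.1292 = 1.6143284184 NZD
1.6143284184 NZD × 0.5979 = 0.96520696136136 EUR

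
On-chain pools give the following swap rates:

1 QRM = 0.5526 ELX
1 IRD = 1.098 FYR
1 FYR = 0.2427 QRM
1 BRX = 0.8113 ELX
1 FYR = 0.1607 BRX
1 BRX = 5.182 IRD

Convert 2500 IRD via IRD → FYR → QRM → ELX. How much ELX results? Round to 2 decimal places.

2500 IRD × 1.098 = 2745 FYR
2745 FYR × 0.2427 = 666.2115 QRM
666.2115 QRM × 0.5526 = 368.1484749 ELX

368.15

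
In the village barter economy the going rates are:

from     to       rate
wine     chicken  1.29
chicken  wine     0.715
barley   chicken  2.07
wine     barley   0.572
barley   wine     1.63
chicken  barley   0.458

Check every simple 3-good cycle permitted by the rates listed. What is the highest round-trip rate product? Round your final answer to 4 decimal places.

0.9630

wine→chicken→barley→wine: 1.29 × 0.458 × 1.63 = 0.96304
wine→barley→chicken→wine: 0.572 × 2.07 × 0.715 = 0.84659
Maximum is wine→chicken→barley→wine at 0.9630; no arbitrage — every cycle loses value.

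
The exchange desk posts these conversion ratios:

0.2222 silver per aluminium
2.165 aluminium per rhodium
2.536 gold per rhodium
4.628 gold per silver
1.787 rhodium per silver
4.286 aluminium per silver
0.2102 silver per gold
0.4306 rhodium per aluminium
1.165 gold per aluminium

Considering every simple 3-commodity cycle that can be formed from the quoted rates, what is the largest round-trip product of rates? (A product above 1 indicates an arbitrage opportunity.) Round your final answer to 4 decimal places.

1.0496

aluminium→gold→silver→aluminium: 1.165 × 0.2102 × 4.286 = 1.04957
silver→rhodium→gold→silver: 1.787 × 2.536 × 0.2102 = 0.95259
aluminium→silver→rhodium→aluminium: 0.2222 × 1.787 × 2.165 = 0.85966
Maximum is aluminium→gold→silver→aluminium at 1.0496; arbitrage exists.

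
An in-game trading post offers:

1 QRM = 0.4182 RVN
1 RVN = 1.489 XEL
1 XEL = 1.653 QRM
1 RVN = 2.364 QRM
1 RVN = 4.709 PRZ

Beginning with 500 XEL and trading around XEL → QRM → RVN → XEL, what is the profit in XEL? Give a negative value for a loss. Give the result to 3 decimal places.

500 XEL × 1.653 = 826.5 QRM
826.5 QRM × 0.4182 = 345.6423 RVN
345.6423 RVN × 1.489 = 514.6613847 XEL
Net change: 514.6613847 − 500 = 14.6613847 XEL

14.661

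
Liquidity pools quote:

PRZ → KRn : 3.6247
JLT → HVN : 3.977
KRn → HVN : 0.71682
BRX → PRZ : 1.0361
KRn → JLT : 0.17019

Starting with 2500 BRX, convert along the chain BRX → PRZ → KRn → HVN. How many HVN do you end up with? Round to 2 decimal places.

2500 BRX × 1.0361 = 2590.25 PRZ
2590.25 PRZ × 3.6247 = 9388.879175 KRn
9388.879175 KRn × 0.71682 = 6730.1363702235 HVN

6730.14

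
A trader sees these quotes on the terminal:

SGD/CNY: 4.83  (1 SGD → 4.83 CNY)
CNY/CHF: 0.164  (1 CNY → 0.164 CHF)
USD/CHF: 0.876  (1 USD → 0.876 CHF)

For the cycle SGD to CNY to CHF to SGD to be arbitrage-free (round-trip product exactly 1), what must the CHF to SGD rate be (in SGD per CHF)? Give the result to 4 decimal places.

1.2624

Known legs of the cycle: 4.83 × 0.164 = 0.79212
For no arbitrage the full-cycle product must be 1, so the missing rate is 1 / 0.79212 ≈ 1.262435.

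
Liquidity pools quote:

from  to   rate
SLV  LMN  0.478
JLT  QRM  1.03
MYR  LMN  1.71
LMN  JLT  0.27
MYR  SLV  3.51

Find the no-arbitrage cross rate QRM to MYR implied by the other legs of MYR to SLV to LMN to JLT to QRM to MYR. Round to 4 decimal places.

Known legs of the cycle: 3.51 × 0.478 × 0.27 × 1.03 = 0.466590618
For no arbitrage the full-cycle product must be 1, so the missing rate is 1 / 0.466590618 ≈ 2.143206.

2.1432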